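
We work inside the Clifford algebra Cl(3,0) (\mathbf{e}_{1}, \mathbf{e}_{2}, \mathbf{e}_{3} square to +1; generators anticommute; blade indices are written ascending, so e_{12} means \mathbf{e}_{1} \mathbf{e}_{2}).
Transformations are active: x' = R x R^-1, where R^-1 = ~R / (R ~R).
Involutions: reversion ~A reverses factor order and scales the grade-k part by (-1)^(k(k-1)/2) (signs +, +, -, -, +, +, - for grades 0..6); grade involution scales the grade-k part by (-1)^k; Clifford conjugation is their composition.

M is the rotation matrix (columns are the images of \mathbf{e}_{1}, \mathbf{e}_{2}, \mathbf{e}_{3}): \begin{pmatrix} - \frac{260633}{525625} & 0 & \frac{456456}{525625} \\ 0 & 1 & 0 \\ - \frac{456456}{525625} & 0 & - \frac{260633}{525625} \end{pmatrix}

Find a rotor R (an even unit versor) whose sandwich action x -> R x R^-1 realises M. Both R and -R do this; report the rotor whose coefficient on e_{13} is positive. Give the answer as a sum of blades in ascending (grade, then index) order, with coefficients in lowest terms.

Method: write R = a + b12*e_{12} + b13*e_{13} + b23*e_{23} with a^2 + b12^2 + b13^2 + b23^2 = 1 (so R^-1 = ~R). Expanding the columns R e_j ~R gives tr M = 4a^2 - 1 and, from the antisymmetric part, M21 - M12 = -4a*b12, M13 - M31 = 4a*b13, M32 - M23 = -4a*b23.
Here tr M = \frac{4359}{525625}, so a^2 = (1 + tr M)/4 = \frac{132496}{525625} and a = ±\frac{364}{725}. Taking a = \frac{364}{725}: M21 - M12 = 0, M13 - M31 = \frac{912912}{525625}, M32 - M23 = 0, giving b12 = 0, b13 = \frac{627}{725}, b23 = 0, i.e. R = \frac{364}{725} + \frac{627}{725} e_{13}.
Its e_{13} coefficient is already positive.
Answer: \frac{364}{725} + \frac{627}{725} e_{13}. Uniqueness: Spin(3) -> SO(3) maps R and -R to the same rotation of trace \frac{4359}{525625}; fixing the sign of the e_{13} coefficient removes the ambiguity.


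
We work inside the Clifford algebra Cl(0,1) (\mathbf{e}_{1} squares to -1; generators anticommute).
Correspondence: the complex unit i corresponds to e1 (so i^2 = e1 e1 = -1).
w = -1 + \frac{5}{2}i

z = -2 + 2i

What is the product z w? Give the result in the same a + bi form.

In blades: z = -2 + 2 e_{1}, w = -1 + \frac{5}{2} e_{1}.
Distribute z over w term by term (generator squares from the signature, products reordered to ascending indices): (-2)*w = 2 - 5 e_{1}; (2 e_{1})*w = -5 - 2 e_{1}.
Sum: -3 - 7 e_{1}; translating back through the correspondence:
Answer: -3 - 7i


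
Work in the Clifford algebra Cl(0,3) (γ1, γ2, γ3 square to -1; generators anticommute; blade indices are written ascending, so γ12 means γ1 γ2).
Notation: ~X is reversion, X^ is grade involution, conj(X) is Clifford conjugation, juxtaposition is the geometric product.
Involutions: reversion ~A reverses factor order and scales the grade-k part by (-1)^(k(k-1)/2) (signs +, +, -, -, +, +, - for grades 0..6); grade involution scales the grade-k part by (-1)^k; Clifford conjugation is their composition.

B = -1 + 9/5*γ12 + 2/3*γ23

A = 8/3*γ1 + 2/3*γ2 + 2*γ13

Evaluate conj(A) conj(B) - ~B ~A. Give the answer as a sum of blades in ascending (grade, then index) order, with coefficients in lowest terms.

first term: 58/15*γ1 - 62/15*γ2 - 4/9*γ3 + 4/3*γ12 + 2*γ13 - 18/5*γ23 + 16/9*γ123
second term: -22/15*γ1 - 82/15*γ2 - 4/9*γ3 - 4/3*γ12 + 2*γ13 + 18/5*γ23 - 16/9*γ123
Answer: 16/3*γ1 + 4/3*γ2 + 8/3*γ12 - 36/5*γ23 + 32/9*γ123


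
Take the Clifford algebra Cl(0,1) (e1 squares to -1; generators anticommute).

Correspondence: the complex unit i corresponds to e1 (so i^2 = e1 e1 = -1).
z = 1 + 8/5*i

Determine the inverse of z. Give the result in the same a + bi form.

In blades: z = 1 + 8/5*e1.
With qbar = 1 - 8/5*e1 (scalar fixed, mapped units negated), z qbar = 89/25 (the sum of squared coefficients), so z^-1 = qbar / (89/25) = 25/89 - 40/89*e1; translating back:
Answer: 25/89 - 40/89*i


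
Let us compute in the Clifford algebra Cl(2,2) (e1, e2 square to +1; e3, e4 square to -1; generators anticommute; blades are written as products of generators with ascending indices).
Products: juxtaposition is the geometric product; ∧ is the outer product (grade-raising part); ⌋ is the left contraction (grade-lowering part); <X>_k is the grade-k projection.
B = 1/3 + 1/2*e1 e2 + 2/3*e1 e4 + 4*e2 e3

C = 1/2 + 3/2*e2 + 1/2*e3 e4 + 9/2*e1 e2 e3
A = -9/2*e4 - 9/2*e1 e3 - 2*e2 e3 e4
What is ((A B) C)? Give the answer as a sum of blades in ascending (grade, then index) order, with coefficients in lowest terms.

step 1: -3*e1 - 19/2*e4 - 18*e1 e2 - 3/2*e1 e3 - 9/4*e2 e3 + 3*e3 e4 - 4/3*e1 e2 e3 - 9/4*e1 e2 e4 + e1 e3 e4 - 56/3*e2 e3 e4
step 2: -15/2 - 313/8*e1 + 193/12*e2 + 637/8*e3 - 19/4*e4 - 27/2*e1 e2 + 5/4*e1 e3 + 705/8*e1 e4 - 117/8*e2 e3 + 159/8*e2 e4 - 293/8*e3 e4 + 11/24*e1 e2 e3 + 313/24*e1 e2 e4 - e1 e3 e4 - 29/6*e2 e3 e4 + 141/4*e1 e2 e3 e4
Answer: -15/2 - 313/8*e1 + 193/12*e2 + 637/8*e3 - 19/4*e4 - 27/2*e1 e2 + 5/4*e1 e3 + 705/8*e1 e4 - 117/8*e2 e3 + 159/8*e2 e4 - 293/8*e3 e4 + 11/24*e1 e2 e3 + 313/24*e1 e2 e4 - e1 e3 e4 - 29/6*e2 e3 e4 + 141/4*e1 e2 e3 e4


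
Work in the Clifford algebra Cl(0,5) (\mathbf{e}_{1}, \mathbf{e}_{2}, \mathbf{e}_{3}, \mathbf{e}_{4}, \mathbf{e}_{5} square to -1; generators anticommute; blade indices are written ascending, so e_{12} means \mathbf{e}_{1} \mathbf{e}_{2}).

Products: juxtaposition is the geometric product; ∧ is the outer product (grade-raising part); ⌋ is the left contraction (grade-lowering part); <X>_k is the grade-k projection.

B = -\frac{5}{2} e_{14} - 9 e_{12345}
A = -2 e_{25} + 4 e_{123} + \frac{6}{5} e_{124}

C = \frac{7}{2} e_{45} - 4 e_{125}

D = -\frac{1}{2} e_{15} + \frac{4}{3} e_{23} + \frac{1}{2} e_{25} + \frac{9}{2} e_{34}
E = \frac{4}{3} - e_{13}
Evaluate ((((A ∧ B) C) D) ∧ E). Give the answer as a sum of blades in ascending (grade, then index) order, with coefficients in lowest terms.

step 1: -5 e_{1245}
step 2: 20 e_{4} + \frac{35}{2} e_{12}
step 3: 90 e_{3} - \frac{70}{3} e_{13} - \frac{35}{4} e_{15} - \frac{35}{4} e_{25} + 10 e_{145} + \frac{80}{3} e_{234} - 10 e_{245} + \frac{315}{4} e_{1234}
step 4: 120 e_{3} - \frac{280}{9} e_{13} - \frac{35}{3} e_{15} - \frac{35}{3} e_{25} + \frac{40}{3} e_{145} + \frac{320}{9} e_{234} - \frac{40}{3} e_{245} + 105 e_{1234} - \frac{35}{4} e_{1235} - 10 e_{12345}
Answer: 120 e_{3} - \frac{280}{9} e_{13} - \frac{35}{3} e_{15} - \frac{35}{3} e_{25} + \frac{40}{3} e_{145} + \frac{320}{9} e_{234} - \frac{40}{3} e_{245} + 105 e_{1234} - \frac{35}{4} e_{1235} - 10 e_{12345}


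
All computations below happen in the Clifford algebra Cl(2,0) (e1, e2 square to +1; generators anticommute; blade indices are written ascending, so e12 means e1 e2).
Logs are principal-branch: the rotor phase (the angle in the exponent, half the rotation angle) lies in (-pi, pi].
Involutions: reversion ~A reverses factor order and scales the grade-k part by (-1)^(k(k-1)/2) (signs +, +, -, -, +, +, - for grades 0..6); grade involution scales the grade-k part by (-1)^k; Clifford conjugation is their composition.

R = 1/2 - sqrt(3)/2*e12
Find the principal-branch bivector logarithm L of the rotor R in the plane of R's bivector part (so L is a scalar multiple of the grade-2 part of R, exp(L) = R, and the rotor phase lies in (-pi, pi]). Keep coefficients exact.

The scalar part of R is 1/2, which pins the rotor phase on the principal branch; dividing the bivector part by the sine of that phase recovers the unit plane, and L is the phase times that plane.
Concretely: cos(phase) = 1/2 gives phase = ±pi/3, and since phase/sin(phase) is even the sign is immaterial: L = (phase/sin(phase)) * <R>_2 = (2*sqrt(3)*pi/9) * <R>_2.
Answer: -pi/3*e12


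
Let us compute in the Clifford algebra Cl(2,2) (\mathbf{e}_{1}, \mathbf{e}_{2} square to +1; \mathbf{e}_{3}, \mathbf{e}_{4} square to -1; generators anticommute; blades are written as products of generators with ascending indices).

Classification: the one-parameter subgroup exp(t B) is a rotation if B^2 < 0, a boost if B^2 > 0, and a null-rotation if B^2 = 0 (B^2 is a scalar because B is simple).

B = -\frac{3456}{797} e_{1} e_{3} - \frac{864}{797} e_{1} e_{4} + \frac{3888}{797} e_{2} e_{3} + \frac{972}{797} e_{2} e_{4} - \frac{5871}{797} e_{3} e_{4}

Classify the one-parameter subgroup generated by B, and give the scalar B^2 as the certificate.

B^2 term by term: the squares give (-\frac{3456}{797})^2*(e_{1} e_{3})^2 + (-\frac{864}{797})^2*(e_{1} e_{4})^2 + (\frac{3888}{797})^2*(e_{2} e_{3})^2 + (\frac{972}{797})^2*(e_{2} e_{4})^2 + (-\frac{5871}{797})^2*(e_{3} e_{4})^2 = \frac{11943936}{635209}*(+1) + \frac{746496}{635209}*(+1) + \frac{15116544}{635209}*(+1) + \frac{944784}{635209}*(+1) + \frac{34468641}{635209}*(-1) = -9 (each basis 2-blade squares to minus the product of its generators' squares); cross terms between blades sharing an index anticommute and cancel; the commuting (index-disjoint) pairs give grade-4 terms 2*c*c'*(blade product), which cancel blade by blade — e_{1} e_{2} e_{3} e_{4}: \frac{6718464}{635209} - \frac{6718464}{635209} = 0 — confirming B is simple. So B^2 = -9.
Answer: rotation, certificate B^2 = -9. Check the certificate: B^2 = -9, and that sign is decisive whatever form B takes.


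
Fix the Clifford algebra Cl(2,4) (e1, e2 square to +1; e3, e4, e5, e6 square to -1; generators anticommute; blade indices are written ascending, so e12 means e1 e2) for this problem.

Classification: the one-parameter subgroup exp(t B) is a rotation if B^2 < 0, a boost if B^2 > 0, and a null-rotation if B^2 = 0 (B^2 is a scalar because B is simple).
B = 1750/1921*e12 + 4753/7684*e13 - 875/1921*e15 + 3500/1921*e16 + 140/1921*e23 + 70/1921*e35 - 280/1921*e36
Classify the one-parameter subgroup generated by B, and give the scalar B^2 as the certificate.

B^2 term by term: the squares give (1750/1921)^2*(e12)^2 + (4753/7684)^2*(e13)^2 + (-875/1921)^2*(e15)^2 + (3500/1921)^2*(e16)^2 + (140/1921)^2*(e23)^2 + (70/1921)^2*(e35)^2 + (-280/1921)^2*(e36)^2 = 3062500/3690241*(-1) + 22591009/59043856*(+1) + 765625/3690241*(+1) + 12250000/3690241*(+1) + 19600/3690241*(+1) + 4900/3690241*(-1) + 78400/3690241*(-1) = 49/16 (each basis 2-blade squares to minus the product of its generators' squares); cross terms between blades sharing an index anticommute and cancel; the commuting (index-disjoint) pairs give grade-4 terms 2*c*c'*(blade product), which cancel blade by blade — e1235: 245000/3690241 - 245000/3690241 = 0; e1236: -980000/3690241 + 980000/3690241 = 0; e1356: -490000/3690241 + 490000/3690241 = 0 — confirming B is simple. So B^2 = 49/16.
Answer: boost, certificate B^2 = 49/16. Check the certificate: B^2 = 49/16, and that sign is decisive whatever form B takes.


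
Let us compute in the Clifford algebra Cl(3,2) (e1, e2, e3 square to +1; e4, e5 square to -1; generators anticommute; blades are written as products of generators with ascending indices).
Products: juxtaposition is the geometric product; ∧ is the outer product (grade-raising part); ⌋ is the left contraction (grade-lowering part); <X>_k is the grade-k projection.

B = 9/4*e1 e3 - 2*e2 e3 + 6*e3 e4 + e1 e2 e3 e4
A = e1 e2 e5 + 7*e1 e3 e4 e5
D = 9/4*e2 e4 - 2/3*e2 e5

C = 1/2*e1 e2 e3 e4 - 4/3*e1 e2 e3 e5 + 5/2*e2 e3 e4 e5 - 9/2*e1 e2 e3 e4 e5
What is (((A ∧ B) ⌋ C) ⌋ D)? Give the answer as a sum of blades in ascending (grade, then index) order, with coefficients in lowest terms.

step 1: 6*e1 e2 e3 e4 e5
step 2: -27
step 3: -243/4*e2 e4 + 18*e2 e5
Answer: -243/4*e2 e4 + 18*e2 e5


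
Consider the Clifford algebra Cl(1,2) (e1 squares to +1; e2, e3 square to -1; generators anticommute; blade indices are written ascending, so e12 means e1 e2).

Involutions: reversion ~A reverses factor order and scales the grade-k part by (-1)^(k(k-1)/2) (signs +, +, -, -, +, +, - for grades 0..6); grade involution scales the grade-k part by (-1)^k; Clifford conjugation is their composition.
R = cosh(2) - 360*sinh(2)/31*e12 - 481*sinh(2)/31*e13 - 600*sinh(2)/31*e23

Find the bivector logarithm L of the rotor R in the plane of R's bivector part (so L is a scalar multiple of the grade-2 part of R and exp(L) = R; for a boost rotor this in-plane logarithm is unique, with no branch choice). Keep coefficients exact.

The scalar part of R is cosh(2), which fixes the rapidity magnitude through cosh (cosh is even, so it cannot fix the sign — the bivector part carries that); dividing the bivector part by sinh of the rapidity gives the plane, and L = rapidity * plane, where the joint sign ambiguity of (rapidity, plane) cancels in the product.
Concretely: cosh(rapidity) = cosh(2) gives rapidity = ±2, and since rapidity/sinh(rapidity) is even the sign is immaterial: L = (rapidity/sinh(rapidity)) * <R>_2 = (2/sinh(2)) * <R>_2.
Answer: -720/31*e12 - 962/31*e13 - 1200/31*e23


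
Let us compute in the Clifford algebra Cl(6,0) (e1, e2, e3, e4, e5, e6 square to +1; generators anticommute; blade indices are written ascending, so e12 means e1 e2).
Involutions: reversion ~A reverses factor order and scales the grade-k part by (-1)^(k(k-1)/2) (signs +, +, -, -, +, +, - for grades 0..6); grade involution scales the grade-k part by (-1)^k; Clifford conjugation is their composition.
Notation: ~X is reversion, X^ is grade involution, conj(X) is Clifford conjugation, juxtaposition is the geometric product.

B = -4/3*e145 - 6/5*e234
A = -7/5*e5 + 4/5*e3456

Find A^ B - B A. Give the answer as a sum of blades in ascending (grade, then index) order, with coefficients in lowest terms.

first term: -28/15*e14 + 16/15*e136 + 24/25*e256 + 42/25*e2345
second term: 28/15*e14 + 16/15*e136 + 24/25*e256 + 42/25*e2345
Answer: -56/15*e14


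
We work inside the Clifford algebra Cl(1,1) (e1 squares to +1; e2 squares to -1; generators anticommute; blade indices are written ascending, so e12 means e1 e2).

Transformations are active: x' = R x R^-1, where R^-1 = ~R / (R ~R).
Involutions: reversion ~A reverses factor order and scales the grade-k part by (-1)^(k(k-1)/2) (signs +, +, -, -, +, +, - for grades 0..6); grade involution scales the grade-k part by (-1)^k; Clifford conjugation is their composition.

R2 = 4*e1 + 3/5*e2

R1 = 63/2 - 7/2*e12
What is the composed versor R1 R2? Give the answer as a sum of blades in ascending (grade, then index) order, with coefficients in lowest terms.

Distribute over the terms of R1 (each basis-blade product reordered to ascending indices, repeated generators contracted through their squares):
(63/2) R2 = 126*e1 + 189/10*e2
(-7/2*e12) R2 = 21/10*e1 + 14*e2
Summing the partial products and collecting blades:
Answer: 1281/10*e1 + 329/10*e2


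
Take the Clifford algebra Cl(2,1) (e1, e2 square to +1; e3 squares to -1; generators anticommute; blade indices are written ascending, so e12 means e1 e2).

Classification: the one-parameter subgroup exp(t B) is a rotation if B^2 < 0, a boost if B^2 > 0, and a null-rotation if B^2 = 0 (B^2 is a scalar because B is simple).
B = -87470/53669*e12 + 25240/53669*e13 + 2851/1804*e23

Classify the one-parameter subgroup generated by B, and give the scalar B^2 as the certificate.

B^2 term by term: the squares give (-87470/53669)^2*(e12)^2 + (25240/53669)^2*(e13)^2 + (2851/1804)^2*(e23)^2 = 7651000900/2880361561*(-1) + 637057600/2880361561*(+1) + 8128201/3254416*(+1) = 1/16 (each basis 2-blade squares to minus the product of its generators' squares); cross terms between blades sharing an index anticommute and cancel. So B^2 = 1/16.
Answer: boost, certificate B^2 = 1/16. The invariant at work: B^2 = 1/16 is unchanged by conjugation, hence its sign classifies the subgroup whatever basis B is written in.


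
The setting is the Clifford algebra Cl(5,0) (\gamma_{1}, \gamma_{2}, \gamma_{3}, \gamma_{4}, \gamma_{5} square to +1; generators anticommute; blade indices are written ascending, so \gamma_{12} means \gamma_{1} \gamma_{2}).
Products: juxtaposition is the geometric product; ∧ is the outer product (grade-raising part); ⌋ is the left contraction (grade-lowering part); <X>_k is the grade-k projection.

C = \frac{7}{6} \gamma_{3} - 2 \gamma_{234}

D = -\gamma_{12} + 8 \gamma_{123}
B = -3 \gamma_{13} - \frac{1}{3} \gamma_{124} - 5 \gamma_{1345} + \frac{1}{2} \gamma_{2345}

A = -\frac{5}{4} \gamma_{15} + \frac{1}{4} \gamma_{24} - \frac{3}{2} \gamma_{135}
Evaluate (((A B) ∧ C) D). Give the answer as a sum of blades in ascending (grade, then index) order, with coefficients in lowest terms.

step 1: \frac{1}{12} \gamma_{1} + \frac{15}{2} \gamma_{4} - \frac{9}{2} \gamma_{5} - \frac{25}{4} \gamma_{34} + \frac{31}{8} \gamma_{35} - \frac{3}{4} \gamma_{124} - \frac{5}{12} \gamma_{245} + \frac{11}{8} \gamma_{1234} + \frac{5}{4} \gamma_{1235} - \frac{1}{2} \gamma_{2345}
step 2: \frac{7}{72} \gamma_{13} - \frac{35}{4} \gamma_{34} + \frac{21}{4} \gamma_{35} + \frac{17}{24} \gamma_{1234} - \frac{683}{72} \gamma_{2345}
step 3: \frac{7}{9} \gamma_{2} + \frac{17}{3} \gamma_{4} - \frac{7}{72} \gamma_{23} + \frac{17}{24} \gamma_{34} + 70 \gamma_{124} - 42 \gamma_{125} + \frac{683}{9} \gamma_{145} + \frac{35}{4} \gamma_{1234} - \frac{21}{4} \gamma_{1235} - \frac{683}{72} \gamma_{1345}
Answer: \frac{7}{9} \gamma_{2} + \frac{17}{3} \gamma_{4} - \frac{7}{72} \gamma_{23} + \frac{17}{24} \gamma_{34} + 70 \gamma_{124} - 42 \gamma_{125} + \frac{683}{9} \gamma_{145} + \frac{35}{4} \gamma_{1234} - \frac{21}{4} \gamma_{1235} - \frac{683}{72} \gamma_{1345}


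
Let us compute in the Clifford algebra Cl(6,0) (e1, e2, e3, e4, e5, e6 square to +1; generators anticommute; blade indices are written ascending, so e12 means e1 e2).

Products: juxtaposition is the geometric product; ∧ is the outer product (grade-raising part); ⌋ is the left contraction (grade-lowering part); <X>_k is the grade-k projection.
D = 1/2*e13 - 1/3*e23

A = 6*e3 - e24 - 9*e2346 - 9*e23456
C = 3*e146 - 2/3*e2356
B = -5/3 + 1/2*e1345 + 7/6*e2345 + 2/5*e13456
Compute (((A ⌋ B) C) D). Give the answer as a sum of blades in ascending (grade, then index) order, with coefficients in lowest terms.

step 1: -7/6*e35 - 3*e145 - 7*e245 - 12/5*e1456
step 2: 36/5*e5 - 7/9*e26 + 9*e56 + 14/3*e346 - 8/5*e1234 - 21*e1256 + 2*e12346 + 7/2*e13456
step 3: -8/15*e14 - 4/5*e24 + 7/27*e36 + 18/5*e135 - 5/3*e146 - 12/5*e235 + 23/9*e246 - 7/4*e456 + 7/18*e1236 + 23/2*e1356 + 15/2*e2356 + 7/6*e12456
Answer: -8/15*e14 - 4/5*e24 + 7/27*e36 + 18/5*e135 - 5/3*e146 - 12/5*e235 + 23/9*e246 - 7/4*e456 + 7/18*e1236 + 23/2*e1356 + 15/2*e2356 + 7/6*e12456


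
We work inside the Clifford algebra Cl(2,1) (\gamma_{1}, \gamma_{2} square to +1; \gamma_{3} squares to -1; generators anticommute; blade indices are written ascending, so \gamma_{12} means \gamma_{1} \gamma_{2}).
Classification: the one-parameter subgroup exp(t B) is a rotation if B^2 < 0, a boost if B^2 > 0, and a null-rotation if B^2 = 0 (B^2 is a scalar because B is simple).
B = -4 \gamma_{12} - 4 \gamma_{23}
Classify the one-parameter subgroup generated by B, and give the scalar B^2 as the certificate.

B^2 term by term: the squares give (-4)^2*(\gamma_{12})^2 + (-4)^2*(\gamma_{23})^2 = 16*(-1) + 16*(+1) = 0 (each basis 2-blade squares to minus the product of its generators' squares); cross terms between blades sharing an index anticommute and cancel. So B^2 = 0.
Answer: null-rotation, certificate B^2 = 0. Key observation: B^2 = 0 is a conjugation invariant, so its sign decides the class regardless of the surface form of B.


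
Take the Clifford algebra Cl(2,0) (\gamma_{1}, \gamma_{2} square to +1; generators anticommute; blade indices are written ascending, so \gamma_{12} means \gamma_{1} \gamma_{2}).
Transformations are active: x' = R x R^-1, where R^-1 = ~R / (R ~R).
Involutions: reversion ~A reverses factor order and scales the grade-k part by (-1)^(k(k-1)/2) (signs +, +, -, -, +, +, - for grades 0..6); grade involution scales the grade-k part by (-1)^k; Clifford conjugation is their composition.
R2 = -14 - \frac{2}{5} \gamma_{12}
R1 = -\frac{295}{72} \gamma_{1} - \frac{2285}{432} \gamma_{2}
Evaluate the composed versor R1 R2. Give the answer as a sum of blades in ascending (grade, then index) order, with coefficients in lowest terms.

Distribute over the terms of R1 (each basis-blade product reordered to ascending indices, repeated generators contracted through their squares):
(-\frac{295}{72} \gamma_{1}) R2 = \frac{2065}{36} \gamma_{1} + \frac{59}{36} \gamma_{2}
(-\frac{2285}{432} \gamma_{2}) R2 = -\frac{457}{216} \gamma_{1} + \frac{15995}{216} \gamma_{2}
Summing the partial products and collecting blades:
Answer: \frac{11933}{216} \gamma_{1} + \frac{16349}{216} \gamma_{2}


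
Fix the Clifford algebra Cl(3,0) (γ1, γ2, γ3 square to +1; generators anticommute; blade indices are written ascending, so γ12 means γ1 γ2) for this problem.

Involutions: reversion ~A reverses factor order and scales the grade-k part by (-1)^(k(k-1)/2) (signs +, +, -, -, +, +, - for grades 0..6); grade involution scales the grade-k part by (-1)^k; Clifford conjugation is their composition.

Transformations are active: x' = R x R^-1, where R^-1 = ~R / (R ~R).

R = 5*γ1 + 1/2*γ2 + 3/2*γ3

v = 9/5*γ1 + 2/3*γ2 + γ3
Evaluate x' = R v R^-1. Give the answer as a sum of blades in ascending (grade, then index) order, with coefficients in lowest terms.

~R = 5*γ1 + 1/2*γ2 + 3/2*γ3, and R ~R = 55/2, so R^-1 = ~R / (55/2).
R v = 65/6 + 73/30*γ12 + 23/10*γ13 - 1/2*γ23
Answer: 353/165*γ1 - 3/11*γ2 + 2/11*γ3


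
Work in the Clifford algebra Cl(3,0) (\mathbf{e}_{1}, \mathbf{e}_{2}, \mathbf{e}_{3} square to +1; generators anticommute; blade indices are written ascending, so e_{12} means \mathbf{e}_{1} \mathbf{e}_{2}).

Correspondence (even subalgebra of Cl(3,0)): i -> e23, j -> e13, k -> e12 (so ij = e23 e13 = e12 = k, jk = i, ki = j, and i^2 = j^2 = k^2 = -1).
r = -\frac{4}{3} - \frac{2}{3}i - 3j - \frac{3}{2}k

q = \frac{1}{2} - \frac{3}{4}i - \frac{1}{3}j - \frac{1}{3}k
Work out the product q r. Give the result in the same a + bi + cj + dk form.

In blades: q = \frac{1}{2} - \frac{1}{3} e_{12} - \frac{1}{3} e_{13} - \frac{3}{4} e_{23}, r = -\frac{4}{3} - \frac{3}{2} e_{12} - 3 e_{13} - \frac{2}{3} e_{23}.
Distribute q over r term by term (generator squares from the signature, products reordered to ascending indices): (\frac{1}{2})*r = -\frac{2}{3} - \frac{3}{4} e_{12} - \frac{3}{2} e_{13} - \frac{1}{3} e_{23}; (-\frac{1}{3} e_{12})*r = -\frac{1}{2} + \frac{4}{9} e_{12} + \frac{2}{9} e_{13} - e_{23}; (-\frac{1}{3} e_{13})*r = -1 - \frac{2}{9} e_{12} + \frac{4}{9} e_{13} + \frac{1}{2} e_{23}; (-\frac{3}{4} e_{23})*r = -\frac{1}{2} + \frac{9}{4} e_{12} - \frac{9}{8} e_{13} + e_{23}.
Sum: -\frac{8}{3} + \frac{31}{18} e_{12} - \frac{47}{24} e_{13} + \frac{1}{6} e_{23}; translating back through the correspondence:
Answer: -\frac{8}{3} + \frac{1}{6}i - \frac{47}{24}j + \frac{31}{18}k


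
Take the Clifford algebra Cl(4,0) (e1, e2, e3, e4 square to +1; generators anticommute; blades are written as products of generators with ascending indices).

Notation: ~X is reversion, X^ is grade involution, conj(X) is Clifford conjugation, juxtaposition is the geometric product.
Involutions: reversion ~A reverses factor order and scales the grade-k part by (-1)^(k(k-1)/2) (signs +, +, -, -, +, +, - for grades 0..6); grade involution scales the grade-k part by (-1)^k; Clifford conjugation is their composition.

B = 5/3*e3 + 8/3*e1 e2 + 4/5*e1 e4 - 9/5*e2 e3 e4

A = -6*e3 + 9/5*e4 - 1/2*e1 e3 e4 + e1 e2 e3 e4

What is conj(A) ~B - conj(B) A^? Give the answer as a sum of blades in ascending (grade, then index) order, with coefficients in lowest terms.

first term: 10 - 81/25*e1 + 2/5*e3 + 9/10*e1 e2 + 5/6*e1 e4 - 61/25*e2 e3 - 54/5*e2 e4 + 17/3*e3 e4 - 16*e1 e2 e3 + 47/15*e1 e2 e4 + 24/5*e1 e3 e4 + 4/3*e2 e3 e4
second term: -10 - 9/25*e1 - 2/5*e3 - 9/10*e1 e2 + 5/6*e1 e4 + 101/25*e2 e3 + 54/5*e2 e4 + 17/3*e3 e4 - 16*e1 e2 e3 + 47/15*e1 e2 e4 + 24/5*e1 e3 e4 + 4/3*e2 e3 e4
Answer: 20 - 72/25*e1 + 4/5*e3 + 9/5*e1 e2 - 162/25*e2 e3 - 108/5*e2 e4


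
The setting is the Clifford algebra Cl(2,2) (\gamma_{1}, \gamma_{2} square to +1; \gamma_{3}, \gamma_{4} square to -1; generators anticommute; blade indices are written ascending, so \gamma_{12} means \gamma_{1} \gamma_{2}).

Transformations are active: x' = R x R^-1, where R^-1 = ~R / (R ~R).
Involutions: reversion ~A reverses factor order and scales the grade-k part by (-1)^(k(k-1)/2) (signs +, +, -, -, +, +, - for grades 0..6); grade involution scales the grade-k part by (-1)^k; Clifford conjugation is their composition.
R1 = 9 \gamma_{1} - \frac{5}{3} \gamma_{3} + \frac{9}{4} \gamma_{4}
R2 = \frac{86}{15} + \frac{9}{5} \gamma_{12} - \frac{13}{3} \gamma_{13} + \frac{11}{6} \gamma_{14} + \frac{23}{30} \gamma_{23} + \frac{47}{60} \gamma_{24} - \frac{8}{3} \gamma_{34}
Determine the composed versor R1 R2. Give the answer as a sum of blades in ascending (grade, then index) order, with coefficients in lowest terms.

Distribute over the terms of R1 (each basis-blade product reordered to ascending indices, repeated generators contracted through their squares):
(9 \gamma_{1}) R2 = \frac{258}{5} \gamma_{1} + \frac{81}{5} \gamma_{2} - 39 \gamma_{3} + \frac{33}{2} \gamma_{4} + \frac{69}{10} \gamma_{123} + \frac{141}{20} \gamma_{124} - 24 \gamma_{134}
(-\frac{5}{3} \gamma_{3}) R2 = \frac{65}{9} \gamma_{1} - \frac{23}{18} \gamma_{2} - \frac{86}{9} \gamma_{3} - \frac{40}{9} \gamma_{4} - 3 \gamma_{123} + \frac{55}{18} \gamma_{134} + \frac{47}{36} \gamma_{234}
(\frac{9}{4} \gamma_{4}) R2 = \frac{33}{8} \gamma_{1} + \frac{141}{80} \gamma_{2} - 6 \gamma_{3} + \frac{129}{10} \gamma_{4} + \frac{81}{20} \gamma_{124} - \frac{39}{4} \gamma_{134} + \frac{69}{40} \gamma_{234}
Summing the partial products and collecting blades:
Answer: \frac{22661}{360} \gamma_{1} + \frac{12013}{720} \gamma_{2} - \frac{491}{9} \gamma_{3} + \frac{1123}{45} \gamma_{4} + \frac{39}{10} \gamma_{123} + \frac{111}{10} \gamma_{124} - \frac{1105}{36} \gamma_{134} + \frac{1091}{360} \gamma_{234}


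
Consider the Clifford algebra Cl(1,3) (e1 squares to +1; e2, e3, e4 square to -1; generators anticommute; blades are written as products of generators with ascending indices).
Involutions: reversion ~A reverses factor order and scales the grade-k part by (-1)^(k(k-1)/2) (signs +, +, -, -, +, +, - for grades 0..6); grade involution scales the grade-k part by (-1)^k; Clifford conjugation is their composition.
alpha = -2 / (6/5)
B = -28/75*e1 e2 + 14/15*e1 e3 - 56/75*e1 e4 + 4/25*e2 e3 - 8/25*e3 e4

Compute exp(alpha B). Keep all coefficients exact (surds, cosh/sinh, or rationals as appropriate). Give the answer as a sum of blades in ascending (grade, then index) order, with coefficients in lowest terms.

B^2 term by term: the squares give (-28/75)^2*(e1 e2)^2 + (14/15)^2*(e1 e3)^2 + (-56/75)^2*(e1 e4)^2 + (4/25)^2*(e2 e3)^2 + (-8/25)^2*(e3 e4)^2 = 784/5625*(+1) + 196/225*(+1) + 3136/5625*(+1) + 16/625*(-1) + 64/625*(-1) = 36/25 (each basis 2-blade squares to minus the product of its generators' squares); cross terms between blades sharing an index anticommute and cancel; the commuting (index-disjoint) pairs give grade-4 terms 2*c*c'*(blade product), which cancel blade by blade — e1 e2 e3 e4: 448/1875 - 448/1875 = 0 — confirming B is simple. So B^2 = 36/25.
B^2 = 36/25 — B^2 > 0, so the exponential closes hyperbolically: l = 6/5, alpha*l = -2, so exp(alpha B) = cosh(-2) + (sinh(-2)/(6/5))*B = cosh(2) + (-5*sinh(2)/6)*B.
Answer: cosh(2) + 14*sinh(2)/45*e1 e2 - 7*sinh(2)/9*e1 e3 + 28*sinh(2)/45*e1 e4 - 2*sinh(2)/15*e2 e3 + 4*sinh(2)/15*e3 e4


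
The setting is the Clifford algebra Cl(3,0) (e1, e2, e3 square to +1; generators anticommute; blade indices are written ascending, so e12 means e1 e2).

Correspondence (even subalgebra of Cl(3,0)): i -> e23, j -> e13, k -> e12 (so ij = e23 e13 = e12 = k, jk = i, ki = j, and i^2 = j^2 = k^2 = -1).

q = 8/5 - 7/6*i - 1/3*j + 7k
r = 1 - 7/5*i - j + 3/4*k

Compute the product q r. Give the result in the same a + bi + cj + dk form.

In blades: q = 8/5 + 7*e12 - 1/3*e13 - 7/6*e23, r = 1 + 3/4*e12 - e13 - 7/5*e23.
Distribute q over r term by term (generator squares from the signature, products reordered to ascending indices): (8/5)*r = 8/5 + 6/5*e12 - 8/5*e13 - 56/25*e23; (7*e12)*r = -21/4 + 7*e12 - 49/5*e13 + 7*e23; (-1/3*e13)*r = -1/3 - 7/15*e12 - 1/3*e13 - 1/4*e23; (-7/6*e23)*r = -49/30 + 7/6*e12 + 7/8*e13 - 7/6*e23.
Sum: -337/60 + 89/10*e12 - 1303/120*e13 + 1003/300*e23; translating back through the correspondence:
Answer: -337/60 + 1003/300*i - 1303/120*j + 89/10*k


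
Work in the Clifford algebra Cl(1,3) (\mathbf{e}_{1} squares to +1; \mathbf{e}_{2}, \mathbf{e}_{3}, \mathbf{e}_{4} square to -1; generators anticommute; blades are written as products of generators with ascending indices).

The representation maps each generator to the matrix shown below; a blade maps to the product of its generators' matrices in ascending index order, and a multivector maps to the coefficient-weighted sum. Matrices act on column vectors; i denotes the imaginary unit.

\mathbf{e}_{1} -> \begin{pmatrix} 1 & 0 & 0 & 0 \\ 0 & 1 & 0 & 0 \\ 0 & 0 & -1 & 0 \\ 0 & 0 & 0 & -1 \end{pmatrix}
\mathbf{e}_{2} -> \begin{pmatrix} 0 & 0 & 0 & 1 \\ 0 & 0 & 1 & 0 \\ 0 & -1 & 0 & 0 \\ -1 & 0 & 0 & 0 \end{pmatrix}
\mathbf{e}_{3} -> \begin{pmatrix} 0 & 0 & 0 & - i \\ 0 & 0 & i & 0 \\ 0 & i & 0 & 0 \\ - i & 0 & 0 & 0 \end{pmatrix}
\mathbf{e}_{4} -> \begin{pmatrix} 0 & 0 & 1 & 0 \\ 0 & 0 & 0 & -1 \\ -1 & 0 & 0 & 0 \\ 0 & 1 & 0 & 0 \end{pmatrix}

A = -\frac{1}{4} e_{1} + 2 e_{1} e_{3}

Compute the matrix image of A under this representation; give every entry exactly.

Bivector images (products of the table entries): rho(e_{1} e_{3}) = rho(\mathbf{e}_{1})rho(\mathbf{e}_{3}) = \begin{pmatrix} 0 & 0 & 0 & - i \\ 0 & 0 & i & 0 \\ 0 & - i & 0 & 0 \\ i & 0 & 0 & 0 \end{pmatrix}.
M = (-\frac{1}{4})*rho(e_{1}) + (2)*rho(e_{1} e_{3}), summed entrywise:
Answer: \begin{pmatrix} - \frac{1}{4} & 0 & 0 & - 2 i \\ 0 & - \frac{1}{4} & 2 i & 0 \\ 0 & - 2 i & \frac{1}{4} & 0 \\ 2 i & 0 & 0 & \frac{1}{4} \end{pmatrix}


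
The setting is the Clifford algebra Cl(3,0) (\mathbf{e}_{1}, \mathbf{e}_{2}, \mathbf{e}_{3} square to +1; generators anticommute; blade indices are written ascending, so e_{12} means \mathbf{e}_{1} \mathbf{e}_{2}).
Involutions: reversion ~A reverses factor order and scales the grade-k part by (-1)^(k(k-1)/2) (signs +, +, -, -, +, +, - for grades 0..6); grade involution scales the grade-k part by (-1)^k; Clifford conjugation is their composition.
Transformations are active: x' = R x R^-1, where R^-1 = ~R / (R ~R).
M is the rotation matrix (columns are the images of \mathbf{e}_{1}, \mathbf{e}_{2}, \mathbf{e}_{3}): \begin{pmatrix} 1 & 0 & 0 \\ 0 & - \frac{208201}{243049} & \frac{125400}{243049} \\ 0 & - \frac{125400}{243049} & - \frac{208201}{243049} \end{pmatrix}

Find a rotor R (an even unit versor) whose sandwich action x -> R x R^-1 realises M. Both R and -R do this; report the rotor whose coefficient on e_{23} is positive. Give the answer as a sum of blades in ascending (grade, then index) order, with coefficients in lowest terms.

Method: write R = a + b12*e_{12} + b13*e_{13} + b23*e_{23} with a^2 + b12^2 + b13^2 + b23^2 = 1 (so R^-1 = ~R). Expanding the columns R e_j ~R gives tr M = 4a^2 - 1 and, from the antisymmetric part, M21 - M12 = -4a*b12, M13 - M31 = 4a*b13, M32 - M23 = -4a*b23.
Here tr M = -\frac{173353}{243049}, so a^2 = (1 + tr M)/4 = \frac{17424}{243049} and a = ±\frac{132}{493}. Taking a = \frac{132}{493}: M21 - M12 = 0, M13 - M31 = 0, M32 - M23 = -\frac{250800}{243049}, giving b12 = 0, b13 = 0, b23 = \frac{475}{493}, i.e. R = \frac{132}{493} + \frac{475}{493} e_{23}.
Its e_{23} coefficient is already positive.
Answer: \frac{132}{493} + \frac{475}{493} e_{23}. Uniqueness: Spin(3) -> SO(3) maps R and -R to the same rotation of trace -\frac{173353}{243049}; fixing the sign of the e_{23} coefficient removes the ambiguity.


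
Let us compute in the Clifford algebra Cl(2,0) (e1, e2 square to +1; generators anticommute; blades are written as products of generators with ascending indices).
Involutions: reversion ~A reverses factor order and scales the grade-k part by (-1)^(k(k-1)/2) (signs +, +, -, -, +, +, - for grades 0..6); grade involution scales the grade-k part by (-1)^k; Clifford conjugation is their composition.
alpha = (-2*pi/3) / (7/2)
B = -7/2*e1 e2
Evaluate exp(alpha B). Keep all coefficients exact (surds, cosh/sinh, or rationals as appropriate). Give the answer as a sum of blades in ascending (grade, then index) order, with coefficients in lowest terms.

B^2 = (-7/2)^2*(e1 e2)^2 = 49/4*(-1) = -49/4 (a basis 2-blade squares to minus the product of its generators' squares).
B^2 = -49/4 — circular case — the even/odd split gives cos and sin: l = 7/2, alpha*l = -2*pi/3, so exp(alpha B) = cos(-2*pi/3) + (sin(-2*pi/3)/(7/2))*B = -1/2 + (-sqrt(3)/7)*B.
Answer: -1/2 + sqrt(3)/2*e1 e2


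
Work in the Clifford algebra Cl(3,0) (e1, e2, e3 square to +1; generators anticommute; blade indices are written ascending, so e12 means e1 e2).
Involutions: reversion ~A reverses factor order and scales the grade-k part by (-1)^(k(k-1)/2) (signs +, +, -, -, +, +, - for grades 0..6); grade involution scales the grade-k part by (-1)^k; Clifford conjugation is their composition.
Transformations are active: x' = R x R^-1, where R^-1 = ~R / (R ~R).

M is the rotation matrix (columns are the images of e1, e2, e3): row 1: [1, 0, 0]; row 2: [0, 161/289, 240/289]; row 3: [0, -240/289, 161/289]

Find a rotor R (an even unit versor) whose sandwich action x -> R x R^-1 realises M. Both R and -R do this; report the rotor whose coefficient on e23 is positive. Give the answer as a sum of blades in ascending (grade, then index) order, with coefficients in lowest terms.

Method: write R = a + b12*e12 + b13*e13 + b23*e23 with a^2 + b12^2 + b13^2 + b23^2 = 1 (so R^-1 = ~R). Expanding the columns R e_j ~R gives tr M = 4a^2 - 1 and, from the antisymmetric part, M21 - M12 = -4a*b12, M13 - M31 = 4a*b13, M32 - M23 = -4a*b23.
Here tr M = 611/289, so a^2 = (1 + tr M)/4 = 225/289 and a = ±15/17. Taking a = 15/17: M21 - M12 = 0, M13 - M31 = 0, M32 - M23 = -480/289, giving b12 = 0, b13 = 0, b23 = 8/17, i.e. R = 15/17 + 8/17*e23.
Its e23 coefficient is already positive.
Answer: 15/17 + 8/17*e23. Key observation: the double cover Spin(3) -> SO(3) sends R and -R to the same matrix (trace 611/289 here), so the stated sign of the e23 coefficient is what selects one sheet.


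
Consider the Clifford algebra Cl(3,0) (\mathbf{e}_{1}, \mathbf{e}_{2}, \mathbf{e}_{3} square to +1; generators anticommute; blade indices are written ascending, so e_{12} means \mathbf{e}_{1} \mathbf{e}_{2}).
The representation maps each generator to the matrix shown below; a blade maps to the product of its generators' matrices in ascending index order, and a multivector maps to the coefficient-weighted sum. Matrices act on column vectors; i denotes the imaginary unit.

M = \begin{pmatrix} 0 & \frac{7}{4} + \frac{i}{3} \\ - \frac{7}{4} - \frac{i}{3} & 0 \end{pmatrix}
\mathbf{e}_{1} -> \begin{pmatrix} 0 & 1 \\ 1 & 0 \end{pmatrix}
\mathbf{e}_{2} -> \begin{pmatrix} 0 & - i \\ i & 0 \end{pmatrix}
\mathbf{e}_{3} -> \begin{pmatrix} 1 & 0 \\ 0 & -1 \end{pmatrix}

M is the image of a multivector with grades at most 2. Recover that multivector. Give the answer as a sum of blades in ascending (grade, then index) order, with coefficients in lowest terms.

Method: 1, rho(e_{1}), rho(e_{2}), rho(e_{3}) form a trace-orthogonal basis of the 2x2 complex matrices (tr(X Y) = 2 if X = Y, else 0), so M = m0*1 + m1*rho(e_{1}) + m2*rho(e_{2}) + m3*rho(e_{3}) with m0 = tr(M)/2 = 0, m1 = tr(M rho(e_{1}))/2 = 0, m2 = tr(M rho(e_{2}))/2 = - \frac{1}{3} + \frac{7 i}{4}, m3 = tr(M rho(e_{3}))/2 = 0.
Multiplying table entries, the bivector images are rho(e_{12}) = i*rho(e_{3}), rho(e_{13}) = -i*rho(e_{2}), rho(e_{23}) = i*rho(e_{1}); with real blade coefficients the real parts of m0..m3 are the coefficients of 1, e_{1}, e_{2}, e_{3} and the imaginary parts give the bivectors (e_{23}: Im m1, e_{13}: -Im m2, e_{12}: Im m3).
Answer: -\frac{1}{3} e_{2} - \frac{7}{4} e_{13}


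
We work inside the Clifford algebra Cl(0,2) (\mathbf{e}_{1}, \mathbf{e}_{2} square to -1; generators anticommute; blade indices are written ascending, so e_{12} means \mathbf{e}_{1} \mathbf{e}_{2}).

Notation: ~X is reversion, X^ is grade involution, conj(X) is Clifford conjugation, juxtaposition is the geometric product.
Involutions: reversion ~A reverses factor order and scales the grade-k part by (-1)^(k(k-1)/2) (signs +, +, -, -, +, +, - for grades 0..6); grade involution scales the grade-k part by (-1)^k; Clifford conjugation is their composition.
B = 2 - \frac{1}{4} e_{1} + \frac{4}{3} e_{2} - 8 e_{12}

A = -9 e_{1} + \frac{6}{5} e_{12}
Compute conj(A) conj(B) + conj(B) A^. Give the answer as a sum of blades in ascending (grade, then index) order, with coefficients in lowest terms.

first term: \frac{147}{20} + \frac{82}{5} e_{1} - \frac{723}{10} e_{2} - \frac{72}{5} e_{12}
second term: -\frac{237}{20} + \frac{82}{5} e_{1} + \frac{717}{10} e_{2} + \frac{72}{5} e_{12}
Answer: -\frac{9}{2} + \frac{164}{5} e_{1} - \frac{3}{5} e_{2}


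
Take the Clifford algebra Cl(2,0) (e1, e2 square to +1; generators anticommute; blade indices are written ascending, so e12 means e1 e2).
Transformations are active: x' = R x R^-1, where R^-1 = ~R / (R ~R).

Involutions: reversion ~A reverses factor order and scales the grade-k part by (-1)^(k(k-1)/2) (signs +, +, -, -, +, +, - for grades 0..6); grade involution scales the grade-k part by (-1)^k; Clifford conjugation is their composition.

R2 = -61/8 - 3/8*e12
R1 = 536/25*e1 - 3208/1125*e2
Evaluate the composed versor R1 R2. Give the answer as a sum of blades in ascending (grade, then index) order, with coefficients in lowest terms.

Distribute over the terms of R1 (each basis-blade product reordered to ascending indices, repeated generators contracted through their squares):
(536/25*e1) R2 = -4087/25*e1 - 201/25*e2
(-3208/1125*e2) R2 = -401/375*e1 + 24461/1125*e2
Summing the partial products and collecting blades:
Answer: -61706/375*e1 + 15416/1125*e2


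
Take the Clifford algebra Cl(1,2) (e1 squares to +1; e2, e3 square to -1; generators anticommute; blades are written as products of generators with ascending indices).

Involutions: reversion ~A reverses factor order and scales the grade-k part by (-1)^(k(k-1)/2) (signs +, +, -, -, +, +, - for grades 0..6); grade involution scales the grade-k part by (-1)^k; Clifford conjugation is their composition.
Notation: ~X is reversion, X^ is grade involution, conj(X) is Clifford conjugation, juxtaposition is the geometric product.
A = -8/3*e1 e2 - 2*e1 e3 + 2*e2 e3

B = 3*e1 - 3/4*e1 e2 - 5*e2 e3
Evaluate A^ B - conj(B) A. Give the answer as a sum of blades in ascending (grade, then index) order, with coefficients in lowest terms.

first term: 12 + 8*e2 + 6*e3 + 10*e1 e2 - 89/6*e1 e3 + 3/2*e2 e3 + 6*e1 e2 e3
second term: -12 + 8*e2 + 6*e3 + 10*e1 e2 - 89/6*e1 e3 + 3/2*e2 e3 - 6*e1 e2 e3
Answer: 24 + 12*e1 e2 e3


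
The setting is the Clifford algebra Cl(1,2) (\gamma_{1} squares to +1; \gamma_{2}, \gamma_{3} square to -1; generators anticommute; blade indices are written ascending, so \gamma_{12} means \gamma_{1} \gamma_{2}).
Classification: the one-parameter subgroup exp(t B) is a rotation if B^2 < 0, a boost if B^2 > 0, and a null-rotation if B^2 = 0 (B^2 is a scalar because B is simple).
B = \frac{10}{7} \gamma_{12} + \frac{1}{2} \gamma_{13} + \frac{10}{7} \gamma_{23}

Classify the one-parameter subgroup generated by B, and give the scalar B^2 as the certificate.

B^2 term by term: the squares give (\frac{10}{7})^2*(\gamma_{12})^2 + (\frac{1}{2})^2*(\gamma_{13})^2 + (\frac{10}{7})^2*(\gamma_{23})^2 = \frac{100}{49}*(+1) + \frac{1}{4}*(+1) + \frac{100}{49}*(-1) = \frac{1}{4} (each basis 2-blade squares to minus the product of its generators' squares); cross terms between blades sharing an index anticommute and cancel. So B^2 = \frac{1}{4}.
Answer: boost, certificate B^2 = \frac{1}{4}. Because \frac{1}{4} is invariant under every versor sandwich, the classification follows from its sign alone.


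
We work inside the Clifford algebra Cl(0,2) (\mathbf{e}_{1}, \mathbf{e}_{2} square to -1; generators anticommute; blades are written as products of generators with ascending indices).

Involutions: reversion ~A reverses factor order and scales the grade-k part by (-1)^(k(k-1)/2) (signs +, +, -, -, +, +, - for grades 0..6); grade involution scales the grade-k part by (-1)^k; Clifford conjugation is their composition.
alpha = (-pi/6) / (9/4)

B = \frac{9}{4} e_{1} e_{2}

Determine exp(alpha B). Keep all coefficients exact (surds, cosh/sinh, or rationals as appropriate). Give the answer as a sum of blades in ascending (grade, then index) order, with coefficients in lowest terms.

B^2 = (\frac{9}{4})^2*(e_{1} e_{2})^2 = \frac{81}{16}*(-1) = -\frac{81}{16} (a basis 2-blade squares to minus the product of its generators' squares).
B^2 = -\frac{81}{16} — since the square is negative, the closed form is circular: l = \frac{9}{4}, alpha*l = - \frac{\pi}{6}, so exp(alpha B) = cos(- \frac{\pi}{6}) + (sin(- \frac{\pi}{6})/(\frac{9}{4}))*B = \frac{\sqrt{3}}{2} + (- \frac{2}{9})*B.
Answer: \frac{\sqrt{3}}{2} - \frac{1}{2} e_{1} e_{2}
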